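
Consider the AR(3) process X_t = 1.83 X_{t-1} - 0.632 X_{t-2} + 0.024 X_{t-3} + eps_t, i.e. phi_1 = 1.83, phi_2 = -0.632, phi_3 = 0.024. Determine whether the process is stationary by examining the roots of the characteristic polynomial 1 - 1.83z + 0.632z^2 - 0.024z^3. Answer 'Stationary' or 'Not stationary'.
\text{Not stationary}

The AR(p) characteristic polynomial is P(z) = 1 - 1.83z + 0.632z^2 - 0.024z^3.
Stationarity requires all roots to lie outside the unit circle, i.e. |z| > 1 for every root.
Degree 3: look for a simple real root z0 first, then factor out (1 - z/z0) and solve the remaining quadratic.
Testing z0 = 2.5: P(2.5) = 1 + (-1.83)(2.5) + (0.632)(2.5)^2 + (-0.024)(2.5)^3
  = 1 + (-4.575) + (3.95) + (-0.375) = 0.  So z_0 = 2.5 is a root, |z_0| = 2.5.
Divide out the factor (1 - 0.4 z) = (1 - z/z0) (since 1/z0 = 0.4):
  P(z) = (1 - 0.4 z)(1 + (-1.43) z + (0.06) z^2)
  [check: z-coef -1.43 - (0.4) = -1.83; z^2-coef 0.06 - (0.4)(-1.43) = 0.632; z^3-coef -(0.4)(0.06) = -0.024.]
Remaining roots from the quadratic factor 1 + (-1.43) z + (0.06) z^2:
  Set 1 + (-1.43) z + (0.06) z^2 = 0, i.e. a z^2 + b z + c = 0 with a = 0.06, b = -1.43, c = 1.
  Discriminant D = b^2 - 4ac = (-1.43)^2 - 4*(0.06)*1 = 2.0449 - (0.24) = 1.8049.
  D >= 0, so the roots are real: z = (-b +/- sqrt(D)) / (2a) = (1.43 +/- 1.343466) / (0.12).
    z_1 = (1.43 + 1.343466) / (0.12) = 23.1122,   |z_1| = 23.1122.
    z_2 = (1.43 - 1.343466) / (0.12) = 0.7211,   |z_2| = 0.7211.
Moduli of all roots: 2.5000, 23.1122, 0.7211.
All moduli strictly greater than 1? No.
Verdict: Not stationary.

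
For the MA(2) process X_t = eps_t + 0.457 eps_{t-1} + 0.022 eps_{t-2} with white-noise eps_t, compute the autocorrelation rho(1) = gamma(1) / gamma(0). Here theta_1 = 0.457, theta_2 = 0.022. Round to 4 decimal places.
\rho(1) = 0.3862

For an MA(q) process with theta_0 = 1, the autocovariance is
  gamma(k) = sigma^2 * sum_{i=0..q-k} theta_i * theta_{i+k},
and rho(k) = gamma(k) / gamma(0). Sigma^2 cancels.
  numerator   = (1)*(0.457) + (0.457)*(0.022) = 0.467054.
  denominator = (1)^2 + (0.457)^2 + (0.022)^2 = 1.209333.
  rho(1) = 0.467054 / 1.209333 = 0.3862.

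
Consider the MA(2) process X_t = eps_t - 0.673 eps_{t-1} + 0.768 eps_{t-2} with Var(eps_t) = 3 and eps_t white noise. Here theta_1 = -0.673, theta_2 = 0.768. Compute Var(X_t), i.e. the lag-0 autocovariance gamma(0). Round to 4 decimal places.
\gamma(0) = 6.1283

For an MA(q) process X_t = eps_t + sum_i theta_i eps_{t-i} with
Var(eps_t) = sigma^2, the variance is
  gamma(0) = sigma^2 * (1 + sum_i theta_i^2).
  sum_i theta_i^2 = (-0.673)^2 + (0.768)^2 = 0.452929 + 0.589824 = 1.042753.
  gamma(0) = 3 * (1 + 1.042753) = 3 * 2.042753 = 6.128259, which rounds to 6.1283.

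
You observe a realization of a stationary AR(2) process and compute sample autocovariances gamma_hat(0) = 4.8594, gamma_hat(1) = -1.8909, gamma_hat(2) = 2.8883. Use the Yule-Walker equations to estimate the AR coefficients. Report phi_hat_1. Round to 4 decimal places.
\hat\phi_{1} = -0.1860

The Yule-Walker equations for an AR(p) process read, in matrix form,
  Gamma_p phi = r_p,   with   (Gamma_p)_{ij} = gamma(|i - j|),
                       (r_p)_i = gamma(i),   i,j = 1..p.
Substitute the sample gammas (Toeplitz matrix and right-hand side of size 2):
  Gamma_p = [[4.8594, -1.8909], [-1.8909, 4.8594]]
  r_p     = [-1.8909, 2.8883]
Written out:
  4.8594 phi_1 - 1.8909 phi_2 = -1.8909
  -1.8909 phi_1 + 4.8594 phi_2 = 2.8883
Solve by Cramer's rule:
  det = gamma(0)^2 - gamma(1)^2 = (4.8594)^2 - (-1.8909)^2 = 23.61376836 - 3.57550281 = 20.03826555
  phi_hat_1 = [gamma(1) gamma(0) - gamma(1) gamma(2)] / det = [(-1.8909)(4.8594) - (-1.8909)(2.8883)] / 20.03826555 = -3.72715299 / 20.03826555 = -0.186
  phi_hat_2 = [gamma(0) gamma(2) - gamma(1)^2] / det = [(4.8594)(2.8883) - (-1.8909)^2] / 20.03826555 = 10.45990221 / 20.03826555 = 0.522
So phi_hat = [-0.1860, 0.5220].
Therefore phi_hat_1 = -0.1860.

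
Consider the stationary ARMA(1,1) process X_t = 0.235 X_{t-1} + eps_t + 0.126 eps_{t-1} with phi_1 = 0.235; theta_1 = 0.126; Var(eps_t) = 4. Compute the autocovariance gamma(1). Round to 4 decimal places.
\gamma(1) = 1.5737

Multiply the model equation by X_{t-k} and take expectations. With theta_0 = psi_0 = 1 and psi_j the MA(infinity) weights, this gives
  gamma(k) - sum_i phi_i gamma(k-i) = c_k,
  c_k = sigma^2 * sum_{j=k..q} theta_j psi_{j-k}   (c_k = 0 for k > q),
using gamma(-m) = gamma(m).
psi-weights needed (psi_j = theta_j + sum_i phi_i psi_{j-i}):
  psi_1 = theta_1 + phi_1 = 0.126 + (0.235) = 0.361
Right-hand sides:
  c_0 = sigma^2 (1 + theta_1 psi_1) = 4 * (1 + (0.126)(0.361)) = 4 * 1.045486 = 4.181944
  c_1 = sigma^2 theta_1 = 4 * (0.126) = 0.504
  c_2 = 0
Equations for k = 0 and k = 1 (AR order 1):
  gamma(0) = phi_1 gamma(1) + c_0
  gamma(1) = phi_1 gamma(0) + c_1
Substituting the second into the first: gamma(0) (1 - phi_1^2) = c_0 + phi_1 c_1, so
  gamma(0) = (c_0 + phi_1 c_1) / (1 - phi_1^2) = (4.181944 + (0.235)(0.504)) / (1 - (0.235)^2) = 4.300384 / 0.944775 = 4.551755.
  gamma(1) = phi_1 gamma(0) + c_1 = (0.235)(4.551755) + (0.504) = 1.573662.
Therefore gamma(1) = 1.5737 (to 4 decimal places).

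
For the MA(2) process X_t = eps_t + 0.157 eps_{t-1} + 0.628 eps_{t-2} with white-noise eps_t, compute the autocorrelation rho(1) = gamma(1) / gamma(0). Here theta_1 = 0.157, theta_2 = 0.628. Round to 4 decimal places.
\rho(1) = 0.1801

For an MA(q) process with theta_0 = 1, the autocovariance is
  gamma(k) = sigma^2 * sum_{i=0..q-k} theta_i * theta_{i+k},
and rho(k) = gamma(k) / gamma(0). Sigma^2 cancels.
  numerator   = (1)*(0.157) + (0.157)*(0.628) = 0.255596.
  denominator = (1)^2 + (0.157)^2 + (0.628)^2 = 1.419033.
  rho(1) = 0.255596 / 1.419033 = 0.1801.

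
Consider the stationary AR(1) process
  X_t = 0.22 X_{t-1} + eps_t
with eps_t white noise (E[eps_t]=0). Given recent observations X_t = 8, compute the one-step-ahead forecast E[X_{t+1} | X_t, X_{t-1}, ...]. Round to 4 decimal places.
E[X_{t+1} \mid \mathcal F_t] = 1.7600

For an AR(p) model X_t = c + sum_i phi_i X_{t-i} + eps_t, the
one-step-ahead conditional mean is
  E[X_{t+1} | X_t, ...] = c + sum_i phi_i X_{t+1-i}.
Substitute known values:
  E[X_{t+1} | ...] = (0.22) * (8)
                   = 1.7600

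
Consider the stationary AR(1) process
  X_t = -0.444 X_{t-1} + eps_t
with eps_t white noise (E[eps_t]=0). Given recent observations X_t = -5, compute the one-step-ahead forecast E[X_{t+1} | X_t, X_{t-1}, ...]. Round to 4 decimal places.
E[X_{t+1} \mid \mathcal F_t] = 2.2200

For an AR(p) model X_t = c + sum_i phi_i X_{t-i} + eps_t, the
one-step-ahead conditional mean is
  E[X_{t+1} | X_t, ...] = c + sum_i phi_i X_{t+1-i}.
Substitute known values:
  E[X_{t+1} | ...] = (-0.444) * (-5)
                   = 2.2200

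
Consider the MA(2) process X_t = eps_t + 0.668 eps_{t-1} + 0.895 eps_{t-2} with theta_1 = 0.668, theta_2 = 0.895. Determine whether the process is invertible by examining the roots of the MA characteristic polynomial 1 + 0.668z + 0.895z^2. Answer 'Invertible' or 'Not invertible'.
\text{Invertible}

The MA(q) characteristic polynomial is P(z) = 1 + 0.668z + 0.895z^2.
Invertibility requires all roots to lie outside the unit circle, i.e. |z| > 1 for every root.
Set 1 + (0.668) z + (0.895) z^2 = 0, i.e. a z^2 + b z + c = 0 with a = 0.895, b = 0.668, c = 1.
Discriminant D = b^2 - 4ac = (0.668)^2 - 4*(0.895)*1 = 0.446224 - (3.58) = -3.133776.
D < 0, so the roots are the complex-conjugate pair z = (-b +/- i sqrt(-D)) / (2a) = -0.3732 +/- 0.989i.
For a conjugate pair |z|^2 = z * conj(z) = (product of roots) = c/a = 1/(0.895) = 1.117318, so |z| = sqrt(1.117318) = 1.057 for both roots.
Moduli of all roots: 1.0570, 1.0570.
All moduli strictly greater than 1? Yes.
Verdict: Invertible.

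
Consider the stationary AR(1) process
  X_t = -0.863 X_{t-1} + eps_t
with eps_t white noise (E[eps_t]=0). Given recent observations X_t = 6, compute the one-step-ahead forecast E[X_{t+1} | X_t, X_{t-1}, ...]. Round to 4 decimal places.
E[X_{t+1} \mid \mathcal F_t] = -5.1780

For an AR(p) model X_t = c + sum_i phi_i X_{t-i} + eps_t, the
one-step-ahead conditional mean is
  E[X_{t+1} | X_t, ...] = c + sum_i phi_i X_{t+1-i}.
Substitute known values:
  E[X_{t+1} | ...] = (-0.863) * (6)
                   = -5.1780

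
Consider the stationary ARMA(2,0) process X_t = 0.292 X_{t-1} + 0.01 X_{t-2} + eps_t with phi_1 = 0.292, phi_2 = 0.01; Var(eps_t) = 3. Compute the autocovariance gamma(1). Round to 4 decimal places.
\gamma(1) = 0.9693

Multiply the model equation by X_{t-k} and take expectations. With theta_0 = psi_0 = 1 and psi_j the MA(infinity) weights, this gives
  gamma(k) - sum_i phi_i gamma(k-i) = c_k,
  c_k = sigma^2 * sum_{j=k..q} theta_j psi_{j-k}   (c_k = 0 for k > q),
using gamma(-m) = gamma(m).
Pure AR (q = 0): c_0 = sigma^2 = 3, c_k = 0 for k >= 1.
Equations for k = 0, 1, 2 (AR order 2, c_2 = 0):
  (E0) gamma(0) = phi_1 gamma(1) + phi_2 gamma(2) + c_0
  (E1) gamma(1) = phi_1 gamma(0) + phi_2 gamma(1) + c_1
  (E2) gamma(2) = phi_1 gamma(1) + phi_2 gamma(0)
From (E1): gamma(1) = A gamma(0) + B with
  A = phi_1 / (1 - phi_2) = 0.292 / 0.99 = 0.294949,   B = c_1 / (1 - phi_2) = 0 / 0.99 = 0.
Insert (E2) into (E0): gamma(0) (1 - phi_2^2) = phi_1 (1 + phi_2) gamma(1) + c_0.
  phi_1 (1 + phi_2) = (0.292)(1.01) = 0.29492,   1 - phi_2^2 = 0.9999.
Replace gamma(1) by A gamma(0) + B and collect gamma(0):
  gamma(0) [0.9999 - (0.29492)(0.294949)] = c_0 = 3
  gamma(0) * 0.912913 = 3
  gamma(0) = 3 / 0.912913 = 3.286182.
  gamma(1) = A gamma(0) = (0.294949)(3.286182) = 0.969258.
Therefore gamma(1) = 0.9693 (to 4 decimal places).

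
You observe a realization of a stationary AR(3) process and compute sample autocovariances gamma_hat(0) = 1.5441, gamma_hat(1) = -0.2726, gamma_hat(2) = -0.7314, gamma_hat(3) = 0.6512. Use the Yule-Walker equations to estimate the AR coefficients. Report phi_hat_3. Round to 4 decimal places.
\hat\phi_{3} = 0.2870

The Yule-Walker equations for an AR(p) process read, in matrix form,
  Gamma_p phi = r_p,   with   (Gamma_p)_{ij} = gamma(|i - j|),
                       (r_p)_i = gamma(i),   i,j = 1..p.
Substitute the sample gammas (Toeplitz matrix and right-hand side of size 3):
  Gamma_p = [[1.5441, -0.2726, -0.7314], [-0.2726, 1.5441, -0.2726], [-0.7314, -0.2726, 1.5441]]
  r_p     = [-0.2726, -0.7314, 0.6512]
Written out (R1..R3):
  (R1) 1.5441 phi_1 - 0.2726 phi_2 - 0.7314 phi_3 = -0.2726
  (R2) -0.2726 phi_1 + 1.5441 phi_2 - 0.2726 phi_3 = -0.7314
  (R3) -0.7314 phi_1 - 0.2726 phi_2 + 1.5441 phi_3 = 0.6512
Gaussian elimination:
  R2 <- R2 - (-0.2726/1.5441) R1 = R2 - (-0.176543) R1:  1.495974 phi_2 - 0.401724 phi_3 = -0.779526
  R3 <- R3 - (-0.7314/1.5441) R1 = R3 - (-0.473674) R1:  -0.401724 phi_2 + 1.197655 phi_3 = 0.522076
  R3 <- R3 - (-0.401724/1.495974) R2 = R3 - (-0.268536) R2:  1.089777 phi_3 = 0.312745
Back-substitution:
  phi_hat_3 = 0.312745 / 1.089777 = 0.286981
  phi_hat_2 = (-0.779526 - (-0.401724)(0.286981)) / 1.495974 = -0.444017
  phi_hat_1 = (-0.2726 - (-0.2726)(-0.444017) - (-0.7314)(0.286981)) / 1.5441 = -0.118996
So phi_hat = [-0.1190, -0.4440, 0.2870].
Therefore phi_hat_3 = 0.2870.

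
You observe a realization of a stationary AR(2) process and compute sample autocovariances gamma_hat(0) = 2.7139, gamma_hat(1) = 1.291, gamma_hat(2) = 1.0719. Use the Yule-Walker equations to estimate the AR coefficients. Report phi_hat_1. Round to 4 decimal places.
\hat\phi_{1} = 0.3720

The Yule-Walker equations for an AR(p) process read, in matrix form,
  Gamma_p phi = r_p,   with   (Gamma_p)_{ij} = gamma(|i - j|),
                       (r_p)_i = gamma(i),   i,j = 1..p.
Substitute the sample gammas (Toeplitz matrix and right-hand side of size 2):
  Gamma_p = [[2.7139, 1.291], [1.291, 2.7139]]
  r_p     = [1.291, 1.0719]
Written out:
  2.7139 phi_1 + 1.291 phi_2 = 1.291
  1.291 phi_1 + 2.7139 phi_2 = 1.0719
Solve by Cramer's rule:
  det = gamma(0)^2 - gamma(1)^2 = (2.7139)^2 - (1.291)^2 = 7.36525321 - 1.666681 = 5.69857221
  phi_hat_1 = [gamma(1) gamma(0) - gamma(1) gamma(2)] / det = [(1.291)(2.7139) - (1.291)(1.0719)] / 5.69857221 = 2.119822 / 5.69857221 = 0.372
  phi_hat_2 = [gamma(0) gamma(2) - gamma(1)^2] / det = [(2.7139)(1.0719) - (1.291)^2] / 5.69857221 = 1.24234841 / 5.69857221 = 0.218
So phi_hat = [0.3720, 0.2180].
Therefore phi_hat_1 = 0.3720.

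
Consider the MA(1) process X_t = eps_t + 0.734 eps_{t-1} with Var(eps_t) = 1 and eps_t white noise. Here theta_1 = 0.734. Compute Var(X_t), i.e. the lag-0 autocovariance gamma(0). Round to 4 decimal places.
\gamma(0) = 1.5388

For an MA(q) process X_t = eps_t + sum_i theta_i eps_{t-i} with
Var(eps_t) = sigma^2, the variance is
  gamma(0) = sigma^2 * (1 + sum_i theta_i^2).
  sum_i theta_i^2 = (0.734)^2 = 0.538756.
  gamma(0) = 1 * (1 + 0.538756) = 1 * 1.538756 = 1.538756, which rounds to 1.5388.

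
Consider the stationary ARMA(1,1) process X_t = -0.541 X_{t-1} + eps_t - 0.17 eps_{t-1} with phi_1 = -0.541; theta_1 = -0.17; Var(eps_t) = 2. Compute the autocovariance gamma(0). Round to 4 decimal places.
\gamma(0) = 3.4294

Multiply the model equation by X_{t-k} and take expectations. With theta_0 = psi_0 = 1 and psi_j the MA(infinity) weights, this gives
  gamma(k) - sum_i phi_i gamma(k-i) = c_k,
  c_k = sigma^2 * sum_{j=k..q} theta_j psi_{j-k}   (c_k = 0 for k > q),
using gamma(-m) = gamma(m).
psi-weights needed (psi_j = theta_j + sum_i phi_i psi_{j-i}):
  psi_1 = theta_1 + phi_1 = -0.17 + (-0.541) = -0.711
Right-hand sides:
  c_0 = sigma^2 (1 + theta_1 psi_1) = 2 * (1 + (-0.17)(-0.711)) = 2 * 1.12087 = 2.24174
  c_1 = sigma^2 theta_1 = 2 * (-0.17) = -0.34
  c_2 = 0
Equations for k = 0 and k = 1 (AR order 1):
  gamma(0) = phi_1 gamma(1) + c_0
  gamma(1) = phi_1 gamma(0) + c_1
Substituting the second into the first: gamma(0) (1 - phi_1^2) = c_0 + phi_1 c_1, so
  gamma(0) = (c_0 + phi_1 c_1) / (1 - phi_1^2) = (2.24174 + (-0.541)(-0.34)) / (1 - (-0.541)^2) = 2.42568 / 0.707319 = 3.4294.
Therefore gamma(0) = 3.4294 (to 4 decimal places).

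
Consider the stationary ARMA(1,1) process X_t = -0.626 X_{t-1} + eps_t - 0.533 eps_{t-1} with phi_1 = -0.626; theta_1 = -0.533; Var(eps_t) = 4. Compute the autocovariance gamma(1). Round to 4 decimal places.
\gamma(1) = -10.1671

Multiply the model equation by X_{t-k} and take expectations. With theta_0 = psi_0 = 1 and psi_j the MA(infinity) weights, this gives
  gamma(k) - sum_i phi_i gamma(k-i) = c_k,
  c_k = sigma^2 * sum_{j=k..q} theta_j psi_{j-k}   (c_k = 0 for k > q),
using gamma(-m) = gamma(m).
psi-weights needed (psi_j = theta_j + sum_i phi_i psi_{j-i}):
  psi_1 = theta_1 + phi_1 = -0.533 + (-0.626) = -1.159
Right-hand sides:
  c_0 = sigma^2 (1 + theta_1 psi_1) = 4 * (1 + (-0.533)(-1.159)) = 4 * 1.617747 = 6.470988
  c_1 = sigma^2 theta_1 = 4 * (-0.533) = -2.132
  c_2 = 0
Equations for k = 0 and k = 1 (AR order 1):
  gamma(0) = phi_1 gamma(1) + c_0
  gamma(1) = phi_1 gamma(0) + c_1
Substituting the second into the first: gamma(0) (1 - phi_1^2) = c_0 + phi_1 c_1, so
  gamma(0) = (c_0 + phi_1 c_1) / (1 - phi_1^2) = (6.470988 + (-0.626)(-2.132)) / (1 - (-0.626)^2) = 7.80562 / 0.608124 = 12.835573.
  gamma(1) = phi_1 gamma(0) + c_1 = (-0.626)(12.835573) + (-2.132) = -10.167069.
Therefore gamma(1) = -10.1671 (to 4 decimal places).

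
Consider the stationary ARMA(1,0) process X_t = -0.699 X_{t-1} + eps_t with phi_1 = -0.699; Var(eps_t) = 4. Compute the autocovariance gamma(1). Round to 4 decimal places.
\gamma(1) = -5.4674

Multiply the model equation by X_{t-k} and take expectations. With theta_0 = psi_0 = 1 and psi_j the MA(infinity) weights, this gives
  gamma(k) - sum_i phi_i gamma(k-i) = c_k,
  c_k = sigma^2 * sum_{j=k..q} theta_j psi_{j-k}   (c_k = 0 for k > q),
using gamma(-m) = gamma(m).
Pure AR (q = 0): c_0 = sigma^2 = 4, c_k = 0 for k >= 1.
Equations for k = 0 and k = 1 (AR order 1):
  gamma(0) = phi_1 gamma(1) + c_0
  gamma(1) = phi_1 gamma(0) + c_1
Substituting the second into the first: gamma(0) (1 - phi_1^2) = c_0 + phi_1 c_1, so
  gamma(0) = c_0 / (1 - phi_1^2) = 4 / (1 - (-0.699)^2) = 4 / 0.511399 = 7.821681.
  gamma(1) = phi_1 gamma(0) = (-0.699)(7.821681) = -5.467355.
Therefore gamma(1) = -5.4674 (to 4 decimal places).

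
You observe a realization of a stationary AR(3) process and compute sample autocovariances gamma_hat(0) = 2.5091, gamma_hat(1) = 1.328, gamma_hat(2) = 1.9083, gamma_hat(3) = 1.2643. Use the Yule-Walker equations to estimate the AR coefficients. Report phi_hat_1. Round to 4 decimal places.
\hat\phi_{1} = 0.1480

The Yule-Walker equations for an AR(p) process read, in matrix form,
  Gamma_p phi = r_p,   with   (Gamma_p)_{ij} = gamma(|i - j|),
                       (r_p)_i = gamma(i),   i,j = 1..p.
Substitute the sample gammas (Toeplitz matrix and right-hand side of size 3):
  Gamma_p = [[2.5091, 1.328, 1.9083], [1.328, 2.5091, 1.328], [1.9083, 1.328, 2.5091]]
  r_p     = [1.328, 1.9083, 1.2643]
Written out (R1..R3):
  (R1) 2.5091 phi_1 + 1.328 phi_2 + 1.9083 phi_3 = 1.328
  (R2) 1.328 phi_1 + 2.5091 phi_2 + 1.328 phi_3 = 1.9083
  (R3) 1.9083 phi_1 + 1.328 phi_2 + 2.5091 phi_3 = 1.2643
Gaussian elimination:
  R2 <- R2 - (1.328/2.5091) R1 = R2 - (0.529273) R1:  1.806225 phi_2 + 0.317987 phi_3 = 1.205425
  R3 <- R3 - (1.9083/2.5091) R1 = R3 - (0.760552) R1:  0.317987 phi_2 + 1.057739 phi_3 = 0.254287
  R3 <- R3 - (0.317987/1.806225) R2 = R3 - (0.176051) R2:  1.001757 phi_3 = 0.042071
Back-substitution:
  phi_hat_3 = 0.042071 / 1.001757 = 0.041998
  phi_hat_2 = (1.205425 - (0.317987)(0.041998)) / 1.806225 = 0.659979
  phi_hat_1 = (1.328 - (1.328)(0.659979) - (1.9083)(0.041998)) / 2.5091 = 0.148023
So phi_hat = [0.1480, 0.6600, 0.0420].
Therefore phi_hat_1 = 0.1480.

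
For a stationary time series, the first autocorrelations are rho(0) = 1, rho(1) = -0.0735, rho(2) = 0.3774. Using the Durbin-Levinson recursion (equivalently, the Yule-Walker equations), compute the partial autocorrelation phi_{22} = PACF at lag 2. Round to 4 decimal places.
\phi_{22} = 0.3740

The PACF at lag k is phi_{kk}, the last component of the solution
to the Yule-Walker system G_k phi = r_k where
  (G_k)_{ij} = rho(|i - j|), (r_k)_i = rho(i), i,j = 1..k.
Equivalently, Durbin-Levinson gives phi_{kk} iteratively:
  phi_{11} = rho(1)
  phi_{kk} = [rho(k) - sum_{j=1..k-1} phi_{k-1,j} rho(k-j)]
            / [1 - sum_{j=1..k-1} phi_{k-1,j} rho(j)],
  phi_{k,j} = phi_{k-1,j} - phi_{kk} phi_{k-1,k-j},  j = 1..k-1.
Step k = 1:
  phi_11 = rho(1) = -0.0735.
Step k = 2:
  phi_22 = [rho(2) - phi_11 rho(1)] / [1 - phi_11 rho(1)] = [0.3774 - (-0.0735)(-0.0735)] / [1 - (-0.0735)(-0.0735)]
         = 0.37199775 / 0.99459775 = 0.374.
Therefore phi_{22} = 0.3740.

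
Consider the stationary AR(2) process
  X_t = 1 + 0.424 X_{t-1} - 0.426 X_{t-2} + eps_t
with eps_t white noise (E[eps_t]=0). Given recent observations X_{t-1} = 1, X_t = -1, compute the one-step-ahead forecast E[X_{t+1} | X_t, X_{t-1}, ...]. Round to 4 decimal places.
E[X_{t+1} \mid \mathcal F_t] = 0.1500

For an AR(p) model X_t = c + sum_i phi_i X_{t-i} + eps_t, the
one-step-ahead conditional mean is
  E[X_{t+1} | X_t, ...] = c + sum_i phi_i X_{t+1-i}.
Substitute known values:
  E[X_{t+1} | ...] = 1 + (0.424) * (-1) + (-0.426) * (1)
                   = 0.1500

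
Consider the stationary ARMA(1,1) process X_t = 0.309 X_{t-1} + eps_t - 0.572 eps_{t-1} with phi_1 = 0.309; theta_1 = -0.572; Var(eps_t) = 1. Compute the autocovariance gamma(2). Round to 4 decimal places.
\gamma(2) = -0.0740

Multiply the model equation by X_{t-k} and take expectations. With theta_0 = psi_0 = 1 and psi_j the MA(infinity) weights, this gives
  gamma(k) - sum_i phi_i gamma(k-i) = c_k,
  c_k = sigma^2 * sum_{j=k..q} theta_j psi_{j-k}   (c_k = 0 for k > q),
using gamma(-m) = gamma(m).
psi-weights needed (psi_j = theta_j + sum_i phi_i psi_{j-i}):
  psi_1 = theta_1 + phi_1 = -0.572 + (0.309) = -0.263
Right-hand sides:
  c_0 = sigma^2 (1 + theta_1 psi_1) = 1 * (1 + (-0.572)(-0.263)) = 1 * 1.150436 = 1.150436
  c_1 = sigma^2 theta_1 = 1 * (-0.572) = -0.572
  c_2 = 0
Equations for k = 0 and k = 1 (AR order 1):
  gamma(0) = phi_1 gamma(1) + c_0
  gamma(1) = phi_1 gamma(0) + c_1
Substituting the second into the first: gamma(0) (1 - phi_1^2) = c_0 + phi_1 c_1, so
  gamma(0) = (c_0 + phi_1 c_1) / (1 - phi_1^2) = (1.150436 + (0.309)(-0.572)) / (1 - (0.309)^2) = 0.973688 / 0.904519 = 1.07647.
  gamma(1) = phi_1 gamma(0) + c_1 = (0.309)(1.07647) + (-0.572) = -0.239371.
For k = 2 (> q): gamma(2) = phi_1 gamma(1) = (0.309)(-0.239371) = -0.073966.
Therefore gamma(2) = -0.0740 (to 4 decimal places).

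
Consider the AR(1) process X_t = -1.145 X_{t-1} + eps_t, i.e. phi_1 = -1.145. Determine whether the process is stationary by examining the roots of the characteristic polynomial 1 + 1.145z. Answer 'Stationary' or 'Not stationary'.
\text{Not stationary}

The AR(p) characteristic polynomial is P(z) = 1 + 1.145z.
Stationarity requires all roots to lie outside the unit circle, i.e. |z| > 1 for every root.
This is linear in z: 1 + (1.145) z = 0  =>  z = -1/(1.145) = -0.873362,  |z| = 0.873362.
Moduli of all roots: 0.8734.
All moduli strictly greater than 1? No.
Verdict: Not stationary.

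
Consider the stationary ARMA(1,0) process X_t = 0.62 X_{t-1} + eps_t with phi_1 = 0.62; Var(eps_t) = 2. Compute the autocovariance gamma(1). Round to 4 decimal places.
\gamma(1) = 2.0143

Multiply the model equation by X_{t-k} and take expectations. With theta_0 = psi_0 = 1 and psi_j the MA(infinity) weights, this gives
  gamma(k) - sum_i phi_i gamma(k-i) = c_k,
  c_k = sigma^2 * sum_{j=k..q} theta_j psi_{j-k}   (c_k = 0 for k > q),
using gamma(-m) = gamma(m).
Pure AR (q = 0): c_0 = sigma^2 = 2, c_k = 0 for k >= 1.
Equations for k = 0 and k = 1 (AR order 1):
  gamma(0) = phi_1 gamma(1) + c_0
  gamma(1) = phi_1 gamma(0) + c_1
Substituting the second into the first: gamma(0) (1 - phi_1^2) = c_0 + phi_1 c_1, so
  gamma(0) = c_0 / (1 - phi_1^2) = 2 / (1 - (0.62)^2) = 2 / 0.6156 = 3.248863.
  gamma(1) = phi_1 gamma(0) = (0.62)(3.248863) = 2.014295.
Therefore gamma(1) = 2.0143 (to 4 decimal places).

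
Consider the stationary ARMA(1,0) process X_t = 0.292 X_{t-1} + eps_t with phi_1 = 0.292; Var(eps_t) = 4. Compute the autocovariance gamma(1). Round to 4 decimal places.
\gamma(1) = 1.2769

Multiply the model equation by X_{t-k} and take expectations. With theta_0 = psi_0 = 1 and psi_j the MA(infinity) weights, this gives
  gamma(k) - sum_i phi_i gamma(k-i) = c_k,
  c_k = sigma^2 * sum_{j=k..q} theta_j psi_{j-k}   (c_k = 0 for k > q),
using gamma(-m) = gamma(m).
Pure AR (q = 0): c_0 = sigma^2 = 4, c_k = 0 for k >= 1.
Equations for k = 0 and k = 1 (AR order 1):
  gamma(0) = phi_1 gamma(1) + c_0
  gamma(1) = phi_1 gamma(0) + c_1
Substituting the second into the first: gamma(0) (1 - phi_1^2) = c_0 + phi_1 c_1, so
  gamma(0) = c_0 / (1 - phi_1^2) = 4 / (1 - (0.292)^2) = 4 / 0.914736 = 4.372846.
  gamma(1) = phi_1 gamma(0) = (0.292)(4.372846) = 1.276871.
Therefore gamma(1) = 1.2769 (to 4 decimal places).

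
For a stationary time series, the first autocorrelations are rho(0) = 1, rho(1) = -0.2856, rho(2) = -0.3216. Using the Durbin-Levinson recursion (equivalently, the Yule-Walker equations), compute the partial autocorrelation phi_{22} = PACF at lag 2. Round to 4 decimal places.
\phi_{22} = -0.4390

The PACF at lag k is phi_{kk}, the last component of the solution
to the Yule-Walker system G_k phi = r_k where
  (G_k)_{ij} = rho(|i - j|), (r_k)_i = rho(i), i,j = 1..k.
Equivalently, Durbin-Levinson gives phi_{kk} iteratively:
  phi_{11} = rho(1)
  phi_{kk} = [rho(k) - sum_{j=1..k-1} phi_{k-1,j} rho(k-j)]
            / [1 - sum_{j=1..k-1} phi_{k-1,j} rho(j)],
  phi_{k,j} = phi_{k-1,j} - phi_{kk} phi_{k-1,k-j},  j = 1..k-1.
Step k = 1:
  phi_11 = rho(1) = -0.2856.
Step k = 2:
  phi_22 = [rho(2) - phi_11 rho(1)] / [1 - phi_11 rho(1)] = [-0.3216 - (-0.2856)(-0.2856)] / [1 - (-0.2856)(-0.2856)]
         = -0.40316736 / 0.91843264 = -0.439.
Therefore phi_{22} = -0.4390.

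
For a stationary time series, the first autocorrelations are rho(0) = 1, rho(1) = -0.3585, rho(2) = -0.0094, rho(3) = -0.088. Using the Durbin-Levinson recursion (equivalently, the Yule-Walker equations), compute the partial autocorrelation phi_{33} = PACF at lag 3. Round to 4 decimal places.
\phi_{33} = -0.1749

The PACF at lag k is phi_{kk}, the last component of the solution
to the Yule-Walker system G_k phi = r_k where
  (G_k)_{ij} = rho(|i - j|), (r_k)_i = rho(i), i,j = 1..k.
Equivalently, Durbin-Levinson gives phi_{kk} iteratively:
  phi_{11} = rho(1)
  phi_{kk} = [rho(k) - sum_{j=1..k-1} phi_{k-1,j} rho(k-j)]
            / [1 - sum_{j=1..k-1} phi_{k-1,j} rho(j)],
  phi_{k,j} = phi_{k-1,j} - phi_{kk} phi_{k-1,k-j},  j = 1..k-1.
Step k = 1:
  phi_11 = rho(1) = -0.3585.
Step k = 2:
  phi_22 = [rho(2) - phi_11 rho(1)] / [1 - phi_11 rho(1)] = [-0.0094 - (-0.3585)(-0.3585)] / [1 - (-0.3585)(-0.3585)]
         = -0.13792225 / 0.87147775 = -0.158263.
  Update: phi_21 = phi_11 - phi_22 phi_11 = -0.3585 - (-0.158263)(-0.3585) = -0.415237.
Step k = 3:
  phi_33 = [rho(3) - phi_21 rho(2) - phi_22 rho(1)] / [1 - phi_21 rho(1) - phi_22 rho(2)]
    numerator   = -0.088 - (-0.415237)(-0.0094) - (-0.158263)(-0.3585) = -0.14864034
    denominator = 1 - (-0.415237)(-0.3585) - (-0.158263)(-0.0094) = 0.84964983
  phi_33 = -0.14864034 / 0.84964983 = -0.1749.
Therefore phi_{33} = -0.1749.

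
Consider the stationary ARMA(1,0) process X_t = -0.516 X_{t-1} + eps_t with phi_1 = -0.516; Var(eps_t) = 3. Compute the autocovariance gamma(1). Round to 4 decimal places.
\gamma(1) = -2.1097

Multiply the model equation by X_{t-k} and take expectations. With theta_0 = psi_0 = 1 and psi_j the MA(infinity) weights, this gives
  gamma(k) - sum_i phi_i gamma(k-i) = c_k,
  c_k = sigma^2 * sum_{j=k..q} theta_j psi_{j-k}   (c_k = 0 for k > q),
using gamma(-m) = gamma(m).
Pure AR (q = 0): c_0 = sigma^2 = 3, c_k = 0 for k >= 1.
Equations for k = 0 and k = 1 (AR order 1):
  gamma(0) = phi_1 gamma(1) + c_0
  gamma(1) = phi_1 gamma(0) + c_1
Substituting the second into the first: gamma(0) (1 - phi_1^2) = c_0 + phi_1 c_1, so
  gamma(0) = c_0 / (1 - phi_1^2) = 3 / (1 - (-0.516)^2) = 3 / 0.733744 = 4.088619.
  gamma(1) = phi_1 gamma(0) = (-0.516)(4.088619) = -2.109728.
Therefore gamma(1) = -2.1097 (to 4 decimal places).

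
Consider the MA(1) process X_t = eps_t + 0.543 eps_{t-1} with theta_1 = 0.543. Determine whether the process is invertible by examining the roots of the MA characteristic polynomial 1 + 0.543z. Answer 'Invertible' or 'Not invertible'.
\text{Invertible}

The MA(q) characteristic polynomial is P(z) = 1 + 0.543z.
Invertibility requires all roots to lie outside the unit circle, i.e. |z| > 1 for every root.
This is linear in z: 1 + (0.543) z = 0  =>  z = -1/(0.543) = -1.841621,  |z| = 1.841621.
Moduli of all roots: 1.8416.
All moduli strictly greater than 1? Yes.
Verdict: Invertible.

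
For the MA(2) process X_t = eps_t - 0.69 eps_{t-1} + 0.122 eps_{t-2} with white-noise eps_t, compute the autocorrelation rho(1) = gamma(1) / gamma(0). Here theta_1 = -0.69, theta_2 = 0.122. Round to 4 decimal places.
\rho(1) = -0.5192

For an MA(q) process with theta_0 = 1, the autocovariance is
  gamma(k) = sigma^2 * sum_{i=0..q-k} theta_i * theta_{i+k},
and rho(k) = gamma(k) / gamma(0). Sigma^2 cancels.
  numerator   = (1)*(-0.69) + (-0.69)*(0.122) = -0.77418.
  denominator = (1)^2 + (-0.69)^2 + (0.122)^2 = 1.490984.
  rho(1) = -0.77418 / 1.490984 = -0.5192.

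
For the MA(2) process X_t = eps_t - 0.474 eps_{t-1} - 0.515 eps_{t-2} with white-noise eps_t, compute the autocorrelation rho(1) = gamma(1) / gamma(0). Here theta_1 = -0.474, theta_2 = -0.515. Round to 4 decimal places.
\rho(1) = -0.1543

For an MA(q) process with theta_0 = 1, the autocovariance is
  gamma(k) = sigma^2 * sum_{i=0..q-k} theta_i * theta_{i+k},
and rho(k) = gamma(k) / gamma(0). Sigma^2 cancels.
  numerator   = (1)*(-0.474) + (-0.474)*(-0.515) = -0.22989.
  denominator = (1)^2 + (-0.474)^2 + (-0.515)^2 = 1.489901.
  rho(1) = -0.22989 / 1.489901 = -0.1543.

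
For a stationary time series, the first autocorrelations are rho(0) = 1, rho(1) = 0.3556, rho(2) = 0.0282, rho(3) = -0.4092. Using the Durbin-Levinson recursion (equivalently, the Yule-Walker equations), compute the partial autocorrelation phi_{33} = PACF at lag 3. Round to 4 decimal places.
\phi_{33} = -0.4410

The PACF at lag k is phi_{kk}, the last component of the solution
to the Yule-Walker system G_k phi = r_k where
  (G_k)_{ij} = rho(|i - j|), (r_k)_i = rho(i), i,j = 1..k.
Equivalently, Durbin-Levinson gives phi_{kk} iteratively:
  phi_{11} = rho(1)
  phi_{kk} = [rho(k) - sum_{j=1..k-1} phi_{k-1,j} rho(k-j)]
            / [1 - sum_{j=1..k-1} phi_{k-1,j} rho(j)],
  phi_{k,j} = phi_{k-1,j} - phi_{kk} phi_{k-1,k-j},  j = 1..k-1.
Step k = 1:
  phi_11 = rho(1) = 0.3556.
Step k = 2:
  phi_22 = [rho(2) - phi_11 rho(1)] / [1 - phi_11 rho(1)] = [0.0282 - (0.3556)(0.3556)] / [1 - (0.3556)(0.3556)]
         = -0.09825136 / 0.87354864 = -0.112474.
  Update: phi_21 = phi_11 - phi_22 phi_11 = 0.3556 - (-0.112474)(0.3556) = 0.395596.
Step k = 3:
  phi_33 = [rho(3) - phi_21 rho(2) - phi_22 rho(1)] / [1 - phi_21 rho(1) - phi_22 rho(2)]
    numerator   = -0.4092 - (0.395596)(0.0282) - (-0.112474)(0.3556) = -0.38036011
    denominator = 1 - (0.395596)(0.3556) - (-0.112474)(0.0282) = 0.86249793
  phi_33 = -0.38036011 / 0.86249793 = -0.441.
Therefore phi_{33} = -0.4410.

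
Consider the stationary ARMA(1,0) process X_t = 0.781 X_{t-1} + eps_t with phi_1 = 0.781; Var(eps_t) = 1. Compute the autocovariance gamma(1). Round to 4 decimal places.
\gamma(1) = 2.0024

Multiply the model equation by X_{t-k} and take expectations. With theta_0 = psi_0 = 1 and psi_j the MA(infinity) weights, this gives
  gamma(k) - sum_i phi_i gamma(k-i) = c_k,
  c_k = sigma^2 * sum_{j=k..q} theta_j psi_{j-k}   (c_k = 0 for k > q),
using gamma(-m) = gamma(m).
Pure AR (q = 0): c_0 = sigma^2 = 1, c_k = 0 for k >= 1.
Equations for k = 0 and k = 1 (AR order 1):
  gamma(0) = phi_1 gamma(1) + c_0
  gamma(1) = phi_1 gamma(0) + c_1
Substituting the second into the first: gamma(0) (1 - phi_1^2) = c_0 + phi_1 c_1, so
  gamma(0) = c_0 / (1 - phi_1^2) = 1 / (1 - (0.781)^2) = 1 / 0.390039 = 2.563846.
  gamma(1) = phi_1 gamma(0) = (0.781)(2.563846) = 2.002364.
Therefore gamma(1) = 2.0024 (to 4 decimal places).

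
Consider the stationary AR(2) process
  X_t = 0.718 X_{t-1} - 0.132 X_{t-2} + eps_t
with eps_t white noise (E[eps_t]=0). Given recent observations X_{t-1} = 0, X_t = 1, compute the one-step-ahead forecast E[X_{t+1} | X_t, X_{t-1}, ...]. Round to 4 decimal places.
E[X_{t+1} \mid \mathcal F_t] = 0.7180

For an AR(p) model X_t = c + sum_i phi_i X_{t-i} + eps_t, the
one-step-ahead conditional mean is
  E[X_{t+1} | X_t, ...] = c + sum_i phi_i X_{t+1-i}.
Substitute known values:
  E[X_{t+1} | ...] = (0.718) * (1) + (-0.132) * (0)
                   = 0.7180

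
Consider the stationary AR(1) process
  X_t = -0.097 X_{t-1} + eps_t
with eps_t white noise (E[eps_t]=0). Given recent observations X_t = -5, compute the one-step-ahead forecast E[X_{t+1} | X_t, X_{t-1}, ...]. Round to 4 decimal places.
E[X_{t+1} \mid \mathcal F_t] = 0.4850

For an AR(p) model X_t = c + sum_i phi_i X_{t-i} + eps_t, the
one-step-ahead conditional mean is
  E[X_{t+1} | X_t, ...] = c + sum_i phi_i X_{t+1-i}.
Substitute known values:
  E[X_{t+1} | ...] = (-0.097) * (-5)
                   = 0.4850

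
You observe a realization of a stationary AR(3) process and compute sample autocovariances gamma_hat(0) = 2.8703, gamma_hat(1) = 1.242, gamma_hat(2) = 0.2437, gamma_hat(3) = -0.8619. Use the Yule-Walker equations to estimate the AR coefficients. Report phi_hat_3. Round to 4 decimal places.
\hat\phi_{3} = -0.3590

The Yule-Walker equations for an AR(p) process read, in matrix form,
  Gamma_p phi = r_p,   with   (Gamma_p)_{ij} = gamma(|i - j|),
                       (r_p)_i = gamma(i),   i,j = 1..p.
Substitute the sample gammas (Toeplitz matrix and right-hand side of size 3):
  Gamma_p = [[2.8703, 1.242, 0.2437], [1.242, 2.8703, 1.242], [0.2437, 1.242, 2.8703]]
  r_p     = [1.242, 0.2437, -0.8619]
Written out (R1..R3):
  (R1) 2.8703 phi_1 + 1.242 phi_2 + 0.2437 phi_3 = 1.242
  (R2) 1.242 phi_1 + 2.8703 phi_2 + 1.242 phi_3 = 0.2437
  (R3) 0.2437 phi_1 + 1.242 phi_2 + 2.8703 phi_3 = -0.8619
Gaussian elimination:
  R2 <- R2 - (1.242/2.8703) R1 = R2 - (0.432707) R1:  2.332877 phi_2 + 1.136549 phi_3 = -0.293723
  R3 <- R3 - (0.2437/2.8703) R1 = R3 - (0.084904) R1:  1.136549 phi_2 + 2.849609 phi_3 = -0.967351
  R3 <- R3 - (1.136549/2.332877) R2 = R3 - (0.487188) R2:  2.295896 phi_3 = -0.824253
Back-substitution:
  phi_hat_3 = -0.824253 / 2.295896 = -0.359011
  phi_hat_2 = (-0.293723 - (1.136549)(-0.359011)) / 2.332877 = 0.049
  phi_hat_1 = (1.242 - (1.242)(0.049) - (0.2437)(-0.359011)) / 2.8703 = 0.441986
So phi_hat = [0.4420, 0.0490, -0.3590].
Therefore phi_hat_3 = -0.3590.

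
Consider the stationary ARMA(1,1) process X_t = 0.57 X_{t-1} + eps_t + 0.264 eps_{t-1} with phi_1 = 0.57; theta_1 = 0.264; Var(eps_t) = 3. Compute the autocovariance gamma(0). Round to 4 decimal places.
\gamma(0) = 6.0909

Multiply the model equation by X_{t-k} and take expectations. With theta_0 = psi_0 = 1 and psi_j the MA(infinity) weights, this gives
  gamma(k) - sum_i phi_i gamma(k-i) = c_k,
  c_k = sigma^2 * sum_{j=k..q} theta_j psi_{j-k}   (c_k = 0 for k > q),
using gamma(-m) = gamma(m).
psi-weights needed (psi_j = theta_j + sum_i phi_i psi_{j-i}):
  psi_1 = theta_1 + phi_1 = 0.264 + (0.57) = 0.834
Right-hand sides:
  c_0 = sigma^2 (1 + theta_1 psi_1) = 3 * (1 + (0.264)(0.834)) = 3 * 1.220176 = 3.660528
  c_1 = sigma^2 theta_1 = 3 * (0.264) = 0.792
  c_2 = 0
Equations for k = 0 and k = 1 (AR order 1):
  gamma(0) = phi_1 gamma(1) + c_0
  gamma(1) = phi_1 gamma(0) + c_1
Substituting the second into the first: gamma(0) (1 - phi_1^2) = c_0 + phi_1 c_1, so
  gamma(0) = (c_0 + phi_1 c_1) / (1 - phi_1^2) = (3.660528 + (0.57)(0.792)) / (1 - (0.57)^2) = 4.111968 / 0.6751 = 6.090902.
Therefore gamma(0) = 6.0909 (to 4 decimal places).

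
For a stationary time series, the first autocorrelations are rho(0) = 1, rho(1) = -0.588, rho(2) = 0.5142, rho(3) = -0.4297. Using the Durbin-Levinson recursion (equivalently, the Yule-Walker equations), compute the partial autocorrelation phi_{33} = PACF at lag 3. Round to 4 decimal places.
\phi_{33} = -0.0881

The PACF at lag k is phi_{kk}, the last component of the solution
to the Yule-Walker system G_k phi = r_k where
  (G_k)_{ij} = rho(|i - j|), (r_k)_i = rho(i), i,j = 1..k.
Equivalently, Durbin-Levinson gives phi_{kk} iteratively:
  phi_{11} = rho(1)
  phi_{kk} = [rho(k) - sum_{j=1..k-1} phi_{k-1,j} rho(k-j)]
            / [1 - sum_{j=1..k-1} phi_{k-1,j} rho(j)],
  phi_{k,j} = phi_{k-1,j} - phi_{kk} phi_{k-1,k-j},  j = 1..k-1.
Step k = 1:
  phi_11 = rho(1) = -0.588.
Step k = 2:
  phi_22 = [rho(2) - phi_11 rho(1)] / [1 - phi_11 rho(1)] = [0.5142 - (-0.588)(-0.588)] / [1 - (-0.588)(-0.588)]
         = 0.168456 / 0.654256 = 0.257477.
  Update: phi_21 = phi_11 - phi_22 phi_11 = -0.588 - (0.257477)(-0.588) = -0.436603.
Step k = 3:
  phi_33 = [rho(3) - phi_21 rho(2) - phi_22 rho(1)] / [1 - phi_21 rho(1) - phi_22 rho(2)]
    numerator   = -0.4297 - (-0.436603)(0.5142) - (0.257477)(-0.588) = -0.05380194
    denominator = 1 - (-0.436603)(-0.588) - (0.257477)(0.5142) = 0.61088242
  phi_33 = -0.05380194 / 0.61088242 = -0.0881.
Therefore phi_{33} = -0.0881.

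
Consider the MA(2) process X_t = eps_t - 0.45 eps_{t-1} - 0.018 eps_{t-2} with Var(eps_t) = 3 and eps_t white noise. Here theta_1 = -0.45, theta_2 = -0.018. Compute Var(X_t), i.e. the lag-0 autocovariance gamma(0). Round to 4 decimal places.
\gamma(0) = 3.6085

For an MA(q) process X_t = eps_t + sum_i theta_i eps_{t-i} with
Var(eps_t) = sigma^2, the variance is
  gamma(0) = sigma^2 * (1 + sum_i theta_i^2).
  sum_i theta_i^2 = (-0.45)^2 + (-0.018)^2 = 0.2025 + 0.000324 = 0.202824.
  gamma(0) = 3 * (1 + 0.202824) = 3 * 1.202824 = 3.608472, which rounds to 3.6085.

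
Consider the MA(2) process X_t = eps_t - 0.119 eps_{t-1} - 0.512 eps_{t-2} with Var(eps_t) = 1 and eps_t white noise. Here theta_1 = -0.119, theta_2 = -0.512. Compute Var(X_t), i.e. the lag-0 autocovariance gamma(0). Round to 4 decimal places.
\gamma(0) = 1.2763

For an MA(q) process X_t = eps_t + sum_i theta_i eps_{t-i} with
Var(eps_t) = sigma^2, the variance is
  gamma(0) = sigma^2 * (1 + sum_i theta_i^2).
  sum_i theta_i^2 = (-0.119)^2 + (-0.512)^2 = 0.014161 + 0.262144 = 0.276305.
  gamma(0) = 1 * (1 + 0.276305) = 1 * 1.276305 = 1.276305, which rounds to 1.2763.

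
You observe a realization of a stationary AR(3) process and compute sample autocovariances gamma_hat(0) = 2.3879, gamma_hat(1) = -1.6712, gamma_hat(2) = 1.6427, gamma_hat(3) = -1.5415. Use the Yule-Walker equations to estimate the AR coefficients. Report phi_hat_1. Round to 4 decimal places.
\hat\phi_{1} = -0.3570

The Yule-Walker equations for an AR(p) process read, in matrix form,
  Gamma_p phi = r_p,   with   (Gamma_p)_{ij} = gamma(|i - j|),
                       (r_p)_i = gamma(i),   i,j = 1..p.
Substitute the sample gammas (Toeplitz matrix and right-hand side of size 3):
  Gamma_p = [[2.3879, -1.6712, 1.6427], [-1.6712, 2.3879, -1.6712], [1.6427, -1.6712, 2.3879]]
  r_p     = [-1.6712, 1.6427, -1.5415]
Written out (R1..R3):
  (R1) 2.3879 phi_1 - 1.6712 phi_2 + 1.6427 phi_3 = -1.6712
  (R2) -1.6712 phi_1 + 2.3879 phi_2 - 1.6712 phi_3 = 1.6427
  (R3) 1.6427 phi_1 - 1.6712 phi_2 + 2.3879 phi_3 = -1.5415
Gaussian elimination:
  R2 <- R2 - (-1.6712/2.3879) R1 = R2 - (-0.699862) R1:  1.218291 phi_2 - 0.521537 phi_3 = 0.473091
  R3 <- R3 - (1.6427/2.3879) R1 = R3 - (0.687927) R1:  -0.521537 phi_2 + 1.257843 phi_3 = -0.391837
  R3 <- R3 - (-0.521537/1.218291) R2 = R3 - (-0.428089) R2:  1.034579 phi_3 = -0.189312
Back-substitution:
  phi_hat_3 = -0.189312 / 1.034579 = -0.182985
  phi_hat_2 = (0.473091 - (-0.521537)(-0.182985)) / 1.218291 = 0.30999
  phi_hat_1 = (-1.6712 - (-1.6712)(0.30999) - (1.6427)(-0.182985)) / 2.3879 = -0.357032
So phi_hat = [-0.3570, 0.3100, -0.1830].
Therefore phi_hat_1 = -0.3570.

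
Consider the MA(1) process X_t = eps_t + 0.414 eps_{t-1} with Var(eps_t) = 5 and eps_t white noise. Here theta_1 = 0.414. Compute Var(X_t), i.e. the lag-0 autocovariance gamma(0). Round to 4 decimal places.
\gamma(0) = 5.8570

For an MA(q) process X_t = eps_t + sum_i theta_i eps_{t-i} with
Var(eps_t) = sigma^2, the variance is
  gamma(0) = sigma^2 * (1 + sum_i theta_i^2).
  sum_i theta_i^2 = (0.414)^2 = 0.171396.
  gamma(0) = 5 * (1 + 0.171396) = 5 * 1.171396 = 5.85698, which rounds to 5.8570.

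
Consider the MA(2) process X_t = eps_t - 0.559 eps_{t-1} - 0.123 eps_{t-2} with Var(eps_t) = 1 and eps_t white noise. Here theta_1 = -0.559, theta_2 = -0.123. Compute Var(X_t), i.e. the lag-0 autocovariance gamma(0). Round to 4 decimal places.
\gamma(0) = 1.3276

For an MA(q) process X_t = eps_t + sum_i theta_i eps_{t-i} with
Var(eps_t) = sigma^2, the variance is
  gamma(0) = sigma^2 * (1 + sum_i theta_i^2).
  sum_i theta_i^2 = (-0.559)^2 + (-0.123)^2 = 0.312481 + 0.015129 = 0.32761.
  gamma(0) = 1 * (1 + 0.32761) = 1 * 1.32761 = 1.32761, which rounds to 1.3276.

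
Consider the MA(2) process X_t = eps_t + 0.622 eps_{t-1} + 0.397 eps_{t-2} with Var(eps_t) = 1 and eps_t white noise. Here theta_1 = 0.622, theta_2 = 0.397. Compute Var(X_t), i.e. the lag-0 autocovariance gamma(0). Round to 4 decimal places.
\gamma(0) = 1.5445

For an MA(q) process X_t = eps_t + sum_i theta_i eps_{t-i} with
Var(eps_t) = sigma^2, the variance is
  gamma(0) = sigma^2 * (1 + sum_i theta_i^2).
  sum_i theta_i^2 = (0.622)^2 + (0.397)^2 = 0.386884 + 0.157609 = 0.544493.
  gamma(0) = 1 * (1 + 0.544493) = 1 * 1.544493 = 1.544493, which rounds to 1.5445.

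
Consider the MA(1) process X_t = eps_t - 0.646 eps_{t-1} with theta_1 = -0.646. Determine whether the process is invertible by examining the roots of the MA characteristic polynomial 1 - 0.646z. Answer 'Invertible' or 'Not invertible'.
\text{Invertible}

The MA(q) characteristic polynomial is P(z) = 1 - 0.646z.
Invertibility requires all roots to lie outside the unit circle, i.e. |z| > 1 for every root.
This is linear in z: 1 + (-0.646) z = 0  =>  z = -1/(-0.646) = 1.547988,  |z| = 1.547988.
Moduli of all roots: 1.5480.
All moduli strictly greater than 1? Yes.
Verdict: Invertible.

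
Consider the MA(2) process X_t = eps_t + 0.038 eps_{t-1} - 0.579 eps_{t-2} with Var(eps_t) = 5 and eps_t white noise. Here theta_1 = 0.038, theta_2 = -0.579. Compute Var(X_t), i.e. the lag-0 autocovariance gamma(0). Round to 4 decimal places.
\gamma(0) = 6.6834

For an MA(q) process X_t = eps_t + sum_i theta_i eps_{t-i} with
Var(eps_t) = sigma^2, the variance is
  gamma(0) = sigma^2 * (1 + sum_i theta_i^2).
  sum_i theta_i^2 = (0.038)^2 + (-0.579)^2 = 0.001444 + 0.335241 = 0.336685.
  gamma(0) = 5 * (1 + 0.336685) = 5 * 1.336685 = 6.683425, which rounds to 6.6834.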